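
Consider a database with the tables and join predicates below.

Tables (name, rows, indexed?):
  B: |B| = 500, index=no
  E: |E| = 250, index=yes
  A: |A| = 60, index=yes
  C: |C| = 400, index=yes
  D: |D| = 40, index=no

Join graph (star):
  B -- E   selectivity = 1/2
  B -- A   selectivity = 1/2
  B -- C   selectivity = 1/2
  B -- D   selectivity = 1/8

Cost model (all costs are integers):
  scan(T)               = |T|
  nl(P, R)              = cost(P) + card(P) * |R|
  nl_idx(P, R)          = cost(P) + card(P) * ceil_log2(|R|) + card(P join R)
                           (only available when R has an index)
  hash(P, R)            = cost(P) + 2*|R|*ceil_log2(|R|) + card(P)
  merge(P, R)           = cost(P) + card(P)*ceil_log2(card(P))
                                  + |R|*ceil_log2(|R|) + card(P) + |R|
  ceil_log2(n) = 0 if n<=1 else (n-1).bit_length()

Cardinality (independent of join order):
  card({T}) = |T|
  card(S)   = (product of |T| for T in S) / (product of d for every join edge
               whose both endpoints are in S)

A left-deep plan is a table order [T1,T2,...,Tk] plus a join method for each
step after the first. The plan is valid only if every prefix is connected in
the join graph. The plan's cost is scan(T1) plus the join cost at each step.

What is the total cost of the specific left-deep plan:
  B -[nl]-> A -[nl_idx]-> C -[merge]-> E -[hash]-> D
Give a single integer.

step 1: scan B: cost=500, card=500
step 2: join A via nl
    card(P join A) = 500*60/(2) = 15000
    cost = 500 + 500*60 = 30500
step 3: join C via nl_idx
    card(P join C) = 15000*400/(2) = 3000000
    cost = 30500 + 15000*9 + 3000000 = 3165500
step 4: join E via merge
    card(P join E) = 3000000*250/(2) = 375000000
    cost = 3165500 + 3000000*22 + 250*8 + 3000000 + 250 = 72167750
step 5: join D via hash
    card(P join D) = 375000000*40/(8) = 1875000000
    cost = 72167750 + 2*40*6 + 375000000 = 447168230

447168230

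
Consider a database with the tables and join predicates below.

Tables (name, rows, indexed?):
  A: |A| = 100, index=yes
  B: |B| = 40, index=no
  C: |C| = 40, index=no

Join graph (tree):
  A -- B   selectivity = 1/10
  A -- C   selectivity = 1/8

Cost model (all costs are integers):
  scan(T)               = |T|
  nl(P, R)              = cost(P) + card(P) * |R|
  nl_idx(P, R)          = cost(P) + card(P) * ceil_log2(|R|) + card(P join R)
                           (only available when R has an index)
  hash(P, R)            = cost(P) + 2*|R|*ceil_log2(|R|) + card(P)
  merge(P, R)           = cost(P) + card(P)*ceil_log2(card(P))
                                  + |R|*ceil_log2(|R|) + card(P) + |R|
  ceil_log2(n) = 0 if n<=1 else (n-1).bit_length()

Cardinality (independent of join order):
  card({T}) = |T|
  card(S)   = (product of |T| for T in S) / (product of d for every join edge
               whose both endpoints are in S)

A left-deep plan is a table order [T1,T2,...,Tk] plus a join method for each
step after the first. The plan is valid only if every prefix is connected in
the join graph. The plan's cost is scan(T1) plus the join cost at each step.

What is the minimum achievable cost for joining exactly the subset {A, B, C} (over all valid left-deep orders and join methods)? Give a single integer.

Selinger DP over subsets of {A,B,C}:
  {A}: scan cost=100, card=100
  {B}: scan cost=40, card=40
  {C}: scan cost=40, card=40
  {AB}: card=400; try (B,hash)→680, (A,nl_idx)→720, (A,merge)→1120, (B,merge)→1180, (A,hash)→1480, (A,nl)→4040 …(+1); best=680 via (B,hash)
  {AC}: card=500; try (C,hash)→680, (A,nl_idx)→820, (A,merge)→1120, (C,merge)→1180, (A,hash)→1480, (A,nl)→4040 …(+1); best=680 via (C,hash)
  {ABC}: card=2000; try (C,hash)→1560, (B,hash)→1660, (C,merge)→4960, (B,merge)→5960, (C,nl)→16680, (B,nl)→20680; best=1560 via (C,hash)

1560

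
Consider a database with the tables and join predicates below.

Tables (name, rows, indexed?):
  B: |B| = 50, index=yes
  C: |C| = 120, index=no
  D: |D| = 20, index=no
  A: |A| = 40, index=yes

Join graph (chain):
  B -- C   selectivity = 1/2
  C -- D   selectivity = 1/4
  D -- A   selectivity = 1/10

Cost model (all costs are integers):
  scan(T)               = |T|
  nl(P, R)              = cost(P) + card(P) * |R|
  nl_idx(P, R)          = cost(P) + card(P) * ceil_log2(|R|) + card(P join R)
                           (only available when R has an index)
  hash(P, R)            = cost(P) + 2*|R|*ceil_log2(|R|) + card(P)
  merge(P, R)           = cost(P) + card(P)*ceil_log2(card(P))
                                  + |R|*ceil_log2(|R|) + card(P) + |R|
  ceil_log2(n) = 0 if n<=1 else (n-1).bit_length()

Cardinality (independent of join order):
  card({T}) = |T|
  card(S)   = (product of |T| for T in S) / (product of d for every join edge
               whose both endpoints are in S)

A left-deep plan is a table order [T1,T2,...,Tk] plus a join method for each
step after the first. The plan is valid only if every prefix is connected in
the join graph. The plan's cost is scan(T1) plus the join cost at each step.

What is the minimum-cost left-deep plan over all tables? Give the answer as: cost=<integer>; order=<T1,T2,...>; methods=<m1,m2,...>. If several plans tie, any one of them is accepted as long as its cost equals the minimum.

cost=4520; order=C,D,A,B; methods=hash,hash,hash

Selinger DP (subsets sized 1..n):
  {B}: scan cost=50, card=50
  {C}: scan cost=120, card=120
  {D}: scan cost=20, card=20
  {A}: scan cost=40, card=40
  {BC}: card=3000; try (B,hash)→840, (C,merge)→1360, (B,merge)→1430, (C,hash)→1780, (B,nl_idx)→3840, (C,nl)→6050 …(+1); best=840 via (B,hash)
  {CD}: card=600; try (D,hash)→440, (C,merge)→1100, (D,merge)→1200, (C,hash)→1720, (C,nl)→2420, (D,nl)→2520; best=440 via (D,hash)
  {AD}: card=80; try (A,nl_idx)→220, (D,hash)→280, (A,merge)→420, (D,merge)→440, (A,hash)→520, (A,nl)→820 …(+1); best=220 via (A,nl_idx)
  {BCD}: card=15000; try (B,hash)→1640, (D,hash)→4040, (B,merge)→7390, (B,nl_idx)→19040, (B,nl)→30440, (D,merge)→39960 …(+1); best=1640 via (B,hash)
  {ACD}: card=2400; try (A,hash)→1520, (C,merge)→1820, (C,hash)→1980, (A,nl_idx)→6440, (A,merge)→7320, (C,nl)→9820 …(+1); best=1520 via (A,hash)
  {ABCD}: card=60000; try (B,hash)→4520, (A,hash)→17120, (B,merge)→33070, (B,nl_idx)→75920, (B,nl)→121520, (A,nl_idx)→151640 …(+2); best=4520 via (B,hash)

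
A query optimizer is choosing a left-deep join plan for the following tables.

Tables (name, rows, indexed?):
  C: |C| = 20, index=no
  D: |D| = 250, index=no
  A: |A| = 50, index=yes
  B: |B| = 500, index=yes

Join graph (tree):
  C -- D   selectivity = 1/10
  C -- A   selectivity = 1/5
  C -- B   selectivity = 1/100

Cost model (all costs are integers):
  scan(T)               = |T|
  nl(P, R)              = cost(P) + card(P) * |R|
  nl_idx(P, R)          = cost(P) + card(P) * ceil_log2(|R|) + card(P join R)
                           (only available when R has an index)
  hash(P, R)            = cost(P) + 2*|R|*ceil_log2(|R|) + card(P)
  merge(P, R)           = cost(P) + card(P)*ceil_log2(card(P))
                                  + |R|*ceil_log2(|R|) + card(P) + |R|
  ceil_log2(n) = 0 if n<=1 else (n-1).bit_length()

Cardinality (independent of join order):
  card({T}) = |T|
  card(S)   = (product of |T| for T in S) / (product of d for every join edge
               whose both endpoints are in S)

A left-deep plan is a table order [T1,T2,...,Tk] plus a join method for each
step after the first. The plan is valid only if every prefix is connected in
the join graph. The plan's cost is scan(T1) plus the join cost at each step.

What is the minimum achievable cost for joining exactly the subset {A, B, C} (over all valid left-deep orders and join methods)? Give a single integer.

Selinger DP over subsets of {A,B,C}:
  {C}: scan cost=20, card=20
  {A}: scan cost=50, card=50
  {B}: scan cost=500, card=500
  {AC}: card=200; try (C,hash)→300, (A,nl_idx)→340, (A,merge)→490, (C,merge)→520, (A,hash)→640, (A,nl)→1020 …(+1); best=300 via (C,hash)
  {BC}: card=100; try (B,nl_idx)→300, (C,hash)→1200, (B,merge)→5140, (C,merge)→5620, (B,hash)→9040, (B,nl)→10020 …(+1); best=300 via (B,nl_idx)
  {ABC}: card=1000; try (A,hash)→1000, (A,merge)→1450, (A,nl_idx)→1900, (B,nl_idx)→3100, (A,nl)→5300, (B,merge)→7100 …(+2); best=1000 via (A,hash)

1000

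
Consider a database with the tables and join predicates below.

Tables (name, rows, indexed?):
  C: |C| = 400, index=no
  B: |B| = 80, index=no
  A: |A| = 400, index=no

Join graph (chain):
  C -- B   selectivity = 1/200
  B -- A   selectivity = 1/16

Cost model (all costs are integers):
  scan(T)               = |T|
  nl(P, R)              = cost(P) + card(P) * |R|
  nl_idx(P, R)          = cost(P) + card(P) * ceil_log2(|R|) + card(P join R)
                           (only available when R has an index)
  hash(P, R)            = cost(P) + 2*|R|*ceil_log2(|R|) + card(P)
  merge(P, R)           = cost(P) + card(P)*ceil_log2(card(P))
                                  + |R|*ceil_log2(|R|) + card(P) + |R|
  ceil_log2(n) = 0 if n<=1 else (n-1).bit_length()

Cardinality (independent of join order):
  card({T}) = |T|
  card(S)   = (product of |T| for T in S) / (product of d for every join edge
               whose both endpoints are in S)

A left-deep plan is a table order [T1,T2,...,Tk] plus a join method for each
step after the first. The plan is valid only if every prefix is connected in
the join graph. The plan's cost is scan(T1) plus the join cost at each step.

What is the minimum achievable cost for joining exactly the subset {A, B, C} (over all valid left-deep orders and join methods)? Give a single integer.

Selinger DP over subsets of {A,B,C}:
  {C}: scan cost=400, card=400
  {B}: scan cost=80, card=80
  {A}: scan cost=400, card=400
  {BC}: card=160; try (B,hash)→1920, (C,merge)→4720, (B,merge)→5040, (C,hash)→7360, (C,nl)→32080, (B,nl)→32400; best=1920 via (B,hash)
  {AB}: card=2000; try (B,hash)→1920, (A,merge)→4720, (B,merge)→5040, (A,hash)→7360, (A,nl)→32080, (B,nl)→32400; best=1920 via (B,hash)
  {ABC}: card=4000; try (A,merge)→7360, (A,hash)→9280, (C,hash)→11120, (C,merge)→29920, (A,nl)→65920, (C,nl)→801920; best=7360 via (A,merge)

7360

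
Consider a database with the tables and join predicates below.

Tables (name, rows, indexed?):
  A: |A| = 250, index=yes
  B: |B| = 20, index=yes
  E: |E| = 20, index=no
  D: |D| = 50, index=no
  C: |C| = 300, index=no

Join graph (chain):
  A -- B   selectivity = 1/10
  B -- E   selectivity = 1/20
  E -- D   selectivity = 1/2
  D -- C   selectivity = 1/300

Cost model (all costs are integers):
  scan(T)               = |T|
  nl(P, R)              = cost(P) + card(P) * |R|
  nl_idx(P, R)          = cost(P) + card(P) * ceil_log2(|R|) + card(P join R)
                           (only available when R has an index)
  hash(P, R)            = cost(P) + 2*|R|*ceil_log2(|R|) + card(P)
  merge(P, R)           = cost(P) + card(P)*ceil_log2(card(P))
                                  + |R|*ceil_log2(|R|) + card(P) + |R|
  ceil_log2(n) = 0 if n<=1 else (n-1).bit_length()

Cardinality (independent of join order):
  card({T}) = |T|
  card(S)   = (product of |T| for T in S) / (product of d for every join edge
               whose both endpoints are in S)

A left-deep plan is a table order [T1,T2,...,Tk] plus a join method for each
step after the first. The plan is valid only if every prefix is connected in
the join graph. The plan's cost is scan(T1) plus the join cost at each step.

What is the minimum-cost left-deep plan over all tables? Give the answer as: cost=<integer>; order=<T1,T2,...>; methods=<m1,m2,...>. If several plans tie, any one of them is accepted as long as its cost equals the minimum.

cost=6650; order=C,D,E,B,A; methods=hash,hash,hash,hash

Selinger DP (subsets sized 1..n):
  {A}: scan cost=250, card=250
  {B}: scan cost=20, card=20
  {E}: scan cost=20, card=20
  {D}: scan cost=50, card=50
  {C}: scan cost=300, card=300
  {AB}: card=500; try (A,nl_idx)→680, (B,hash)→700, (B,nl_idx)→2000, (A,merge)→2390, (B,merge)→2620, (A,hash)→4040 …(+2); best=680 via (A,nl_idx)
  {BE}: card=20; try (B,nl_idx)→140, (E,hash)→240, (B,hash)→240, (E,merge)→260, (B,merge)→260, (E,nl)→420 …(+1); best=140 via (B,nl_idx)
  {DE}: card=500; try (E,hash)→300, (D,merge)→490, (E,merge)→520, (D,hash)→640, (D,nl)→1020, (E,nl)→1050; best=300 via (E,hash)
  {CD}: card=50; try (D,hash)→1200, (C,merge)→3400, (D,merge)→3650, (C,hash)→5500, (C,nl)→15050, (D,nl)→15300; best=1200 via (D,hash)
  {ABE}: card=500; try (A,nl_idx)→800, (E,hash)→1380, (A,merge)→2510, (A,hash)→4160, (A,nl)→5140, (E,merge)→5800 …(+1); best=800 via (A,nl_idx)
  {BDE}: card=500; try (D,merge)→610, (D,hash)→760, (B,hash)→1000, (D,nl)→1140, (B,nl_idx)→3300, (B,merge)→5420 …(+1); best=610 via (D,merge)
  {CDE}: card=500; try (E,hash)→1450, (E,merge)→1670, (E,nl)→2200, (C,hash)→6200, (C,merge)→8300, (C,nl)→150300; best=1450 via (E,hash)
  {ABDE}: card=12500; try (D,hash)→1900, (A,hash)→5110, (D,merge)→6150, (A,merge)→7860, (A,nl_idx)→17110, (D,nl)→25800 …(+1); best=1900 via (D,hash)
  {BCDE}: card=500; try (B,hash)→2150, (B,nl_idx)→4450, (C,hash)→6510, (B,merge)→6570, (C,merge)→8610, (B,nl)→11450 …(+1); best=2150 via (B,hash)
  {ABCDE}: card=12500; try (A,hash)→6650, (A,merge)→9400, (A,nl_idx)→18650, (C,hash)→19800, (A,nl)→127150, (C,merge)→192400 …(+1); best=6650 via (A,hash)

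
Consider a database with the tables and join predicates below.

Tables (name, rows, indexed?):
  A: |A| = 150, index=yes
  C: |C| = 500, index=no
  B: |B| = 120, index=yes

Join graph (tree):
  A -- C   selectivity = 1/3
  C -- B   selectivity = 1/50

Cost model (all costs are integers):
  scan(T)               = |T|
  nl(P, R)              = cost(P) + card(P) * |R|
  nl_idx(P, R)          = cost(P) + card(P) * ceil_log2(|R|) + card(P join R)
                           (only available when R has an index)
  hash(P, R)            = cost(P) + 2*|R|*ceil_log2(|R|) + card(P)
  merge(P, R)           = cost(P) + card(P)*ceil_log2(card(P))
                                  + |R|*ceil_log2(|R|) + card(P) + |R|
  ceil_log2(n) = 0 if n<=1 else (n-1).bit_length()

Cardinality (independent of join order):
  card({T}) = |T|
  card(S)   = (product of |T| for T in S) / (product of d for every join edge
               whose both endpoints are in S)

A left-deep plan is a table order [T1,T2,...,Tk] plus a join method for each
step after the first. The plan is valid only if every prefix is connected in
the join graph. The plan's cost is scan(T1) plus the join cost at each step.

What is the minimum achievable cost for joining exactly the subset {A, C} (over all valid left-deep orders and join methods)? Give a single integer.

3400

Selinger DP over subsets of {A,C}:
  {A}: scan cost=150, card=150
  {C}: scan cost=500, card=500
  {AC}: card=25000; try (A,hash)→3400, (C,merge)→6500, (A,merge)→6850, (C,hash)→9300, (A,nl_idx)→29500, (C,nl)→75150 …(+1); best=3400 via (A,hash)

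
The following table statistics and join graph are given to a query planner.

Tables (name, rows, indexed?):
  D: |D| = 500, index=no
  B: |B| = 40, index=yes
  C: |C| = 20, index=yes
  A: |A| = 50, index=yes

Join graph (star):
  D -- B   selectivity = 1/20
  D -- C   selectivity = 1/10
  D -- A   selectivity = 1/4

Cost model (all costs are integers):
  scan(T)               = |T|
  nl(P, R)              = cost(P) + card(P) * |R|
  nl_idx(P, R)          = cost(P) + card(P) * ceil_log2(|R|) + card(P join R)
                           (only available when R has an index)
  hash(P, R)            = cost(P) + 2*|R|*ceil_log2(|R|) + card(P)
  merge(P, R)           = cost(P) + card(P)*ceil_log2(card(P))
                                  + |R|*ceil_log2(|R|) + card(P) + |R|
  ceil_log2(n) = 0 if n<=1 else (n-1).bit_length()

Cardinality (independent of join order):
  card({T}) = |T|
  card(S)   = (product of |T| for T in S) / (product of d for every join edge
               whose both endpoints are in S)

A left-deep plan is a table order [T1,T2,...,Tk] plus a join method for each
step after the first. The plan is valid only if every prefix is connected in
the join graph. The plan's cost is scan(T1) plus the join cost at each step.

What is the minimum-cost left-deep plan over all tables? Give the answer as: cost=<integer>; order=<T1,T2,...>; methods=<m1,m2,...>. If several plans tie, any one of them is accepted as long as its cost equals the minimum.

Selinger DP (subsets sized 1..n):
  {D}: scan cost=500, card=500
  {B}: scan cost=40, card=40
  {C}: scan cost=20, card=20
  {A}: scan cost=50, card=50
  {BD}: card=1000; try (B,hash)→1480, (B,nl_idx)→4500, (D,merge)→5320, (B,merge)→5780, (D,hash)→9080, (D,nl)→20040 …(+1); best=1480 via (B,hash)
  {CD}: card=1000; try (C,hash)→1200, (C,nl_idx)→4000, (D,merge)→5140, (C,merge)→5620, (D,hash)→9040, (D,nl)→10020 …(+1); best=1200 via (C,hash)
  {AD}: card=6250; try (A,hash)→1600, (D,merge)→5400, (A,merge)→5850, (D,hash)→9100, (A,nl_idx)→9750, (D,nl)→25050 …(+1); best=1600 via (A,hash)
  {BCD}: card=2000; try (C,hash)→2680, (B,hash)→2680, (C,nl_idx)→8480, (B,nl_idx)→9200, (B,merge)→12480, (C,merge)→12600 …(+2); best=2680 via (C,hash)
  {ABD}: card=12500; try (A,hash)→3080, (B,hash)→8330, (A,merge)→12830, (A,nl_idx)→19980, (A,nl)→51480, (B,nl_idx)→51600 …(+2); best=3080 via (A,hash)
  {ACD}: card=12500; try (A,hash)→2800, (C,hash)→8050, (A,merge)→12550, (A,nl_idx)→19700, (C,nl_idx)→45350, (A,nl)→51200 …(+2); best=2800 via (A,hash)
  {ABCD}: card=25000; try (A,hash)→5280, (C,hash)→15780, (B,hash)→15780, (A,merge)→27030, (A,nl_idx)→39680, (C,nl_idx)→90580 …(+6); best=5280 via (A,hash)

cost=5280; order=D,B,C,A; methods=hash,hash,hash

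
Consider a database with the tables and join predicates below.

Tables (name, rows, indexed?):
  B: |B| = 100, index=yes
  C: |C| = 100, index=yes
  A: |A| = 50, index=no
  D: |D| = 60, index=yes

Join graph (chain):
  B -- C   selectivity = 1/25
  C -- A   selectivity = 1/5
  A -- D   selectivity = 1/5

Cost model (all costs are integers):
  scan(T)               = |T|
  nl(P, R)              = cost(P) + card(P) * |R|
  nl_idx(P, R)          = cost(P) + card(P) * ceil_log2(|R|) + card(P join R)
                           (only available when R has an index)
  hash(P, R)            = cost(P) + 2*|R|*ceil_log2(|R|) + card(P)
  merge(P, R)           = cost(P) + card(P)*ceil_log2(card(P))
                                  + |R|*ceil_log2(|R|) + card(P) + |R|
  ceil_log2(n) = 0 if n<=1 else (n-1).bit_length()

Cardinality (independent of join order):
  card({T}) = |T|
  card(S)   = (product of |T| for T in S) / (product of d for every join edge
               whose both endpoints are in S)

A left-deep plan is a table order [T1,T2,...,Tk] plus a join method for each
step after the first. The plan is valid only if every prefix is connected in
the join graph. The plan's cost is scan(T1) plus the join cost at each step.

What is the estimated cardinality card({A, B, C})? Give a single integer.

Tables in S: A(50), B(100), C(100)
Edges inside S: B-C(d=25), C-A(d=5)
numerator = 50 * 100 * 100 = 500000
denominator = 25 * 5 = 125
card(S) = 500000 / 125 = 4000

4000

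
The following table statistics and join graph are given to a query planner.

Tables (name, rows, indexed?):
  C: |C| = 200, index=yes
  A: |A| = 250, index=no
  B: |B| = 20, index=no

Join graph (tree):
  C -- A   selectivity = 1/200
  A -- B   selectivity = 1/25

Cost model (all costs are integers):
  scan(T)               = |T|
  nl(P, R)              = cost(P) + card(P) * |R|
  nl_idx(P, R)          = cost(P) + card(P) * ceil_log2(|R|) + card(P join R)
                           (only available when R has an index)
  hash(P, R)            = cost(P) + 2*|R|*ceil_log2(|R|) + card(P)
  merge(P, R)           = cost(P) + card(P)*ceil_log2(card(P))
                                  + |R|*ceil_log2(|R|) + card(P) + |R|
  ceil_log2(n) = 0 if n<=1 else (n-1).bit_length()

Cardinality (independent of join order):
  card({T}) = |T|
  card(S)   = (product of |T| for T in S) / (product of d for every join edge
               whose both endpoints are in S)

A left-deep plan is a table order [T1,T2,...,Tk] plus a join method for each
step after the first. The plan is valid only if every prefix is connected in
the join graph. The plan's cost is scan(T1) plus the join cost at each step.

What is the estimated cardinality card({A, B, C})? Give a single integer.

Tables in S: A(250), B(20), C(200)
Edges inside S: C-A(d=200), A-B(d=25)
numerator = 250 * 20 * 200 = 1000000
denominator = 200 * 25 = 5000
card(S) = 1000000 / 5000 = 200

200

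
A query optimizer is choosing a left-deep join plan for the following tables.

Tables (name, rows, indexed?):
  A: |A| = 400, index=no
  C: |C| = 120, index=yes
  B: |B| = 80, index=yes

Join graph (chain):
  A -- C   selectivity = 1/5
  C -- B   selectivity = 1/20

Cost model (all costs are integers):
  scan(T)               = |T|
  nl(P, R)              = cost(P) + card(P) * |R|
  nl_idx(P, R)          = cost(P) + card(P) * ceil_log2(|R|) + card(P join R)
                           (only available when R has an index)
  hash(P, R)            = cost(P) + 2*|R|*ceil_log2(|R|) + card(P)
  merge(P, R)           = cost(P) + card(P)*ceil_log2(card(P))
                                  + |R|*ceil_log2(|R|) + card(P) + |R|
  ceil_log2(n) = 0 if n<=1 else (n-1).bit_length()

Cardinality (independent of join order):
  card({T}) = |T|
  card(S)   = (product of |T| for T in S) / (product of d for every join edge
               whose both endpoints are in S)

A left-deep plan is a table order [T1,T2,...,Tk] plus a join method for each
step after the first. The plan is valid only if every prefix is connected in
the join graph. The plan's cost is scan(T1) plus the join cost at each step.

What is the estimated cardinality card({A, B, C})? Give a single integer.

38400

Tables in S: A(400), B(80), C(120)
Edges inside S: A-C(d=5), C-B(d=20)
numerator = 400 * 80 * 120 = 3840000
denominator = 5 * 20 = 100
card(S) = 3840000 / 100 = 38400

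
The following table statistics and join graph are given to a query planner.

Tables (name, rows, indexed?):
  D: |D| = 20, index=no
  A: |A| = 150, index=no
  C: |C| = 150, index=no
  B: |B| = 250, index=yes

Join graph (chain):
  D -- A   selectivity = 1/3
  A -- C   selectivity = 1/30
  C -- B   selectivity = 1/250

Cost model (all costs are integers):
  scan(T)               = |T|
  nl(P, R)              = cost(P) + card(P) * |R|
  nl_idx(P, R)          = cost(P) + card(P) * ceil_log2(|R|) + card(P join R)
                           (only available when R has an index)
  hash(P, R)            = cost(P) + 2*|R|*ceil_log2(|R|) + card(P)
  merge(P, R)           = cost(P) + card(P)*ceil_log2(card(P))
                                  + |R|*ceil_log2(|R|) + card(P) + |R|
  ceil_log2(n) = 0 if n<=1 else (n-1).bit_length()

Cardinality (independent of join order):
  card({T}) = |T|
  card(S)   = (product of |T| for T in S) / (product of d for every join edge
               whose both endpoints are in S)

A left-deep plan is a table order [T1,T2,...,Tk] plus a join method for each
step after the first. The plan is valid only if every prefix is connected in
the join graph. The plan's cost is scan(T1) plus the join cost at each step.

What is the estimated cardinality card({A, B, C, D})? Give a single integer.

Tables in S: A(150), B(250), C(150), D(20)
Edges inside S: D-A(d=3), A-C(d=30), C-B(d=250)
numerator = 150 * 250 * 150 * 20 = 112500000
denominator = 3 * 30 * 250 = 22500
card(S) = 112500000 / 22500 = 5000

5000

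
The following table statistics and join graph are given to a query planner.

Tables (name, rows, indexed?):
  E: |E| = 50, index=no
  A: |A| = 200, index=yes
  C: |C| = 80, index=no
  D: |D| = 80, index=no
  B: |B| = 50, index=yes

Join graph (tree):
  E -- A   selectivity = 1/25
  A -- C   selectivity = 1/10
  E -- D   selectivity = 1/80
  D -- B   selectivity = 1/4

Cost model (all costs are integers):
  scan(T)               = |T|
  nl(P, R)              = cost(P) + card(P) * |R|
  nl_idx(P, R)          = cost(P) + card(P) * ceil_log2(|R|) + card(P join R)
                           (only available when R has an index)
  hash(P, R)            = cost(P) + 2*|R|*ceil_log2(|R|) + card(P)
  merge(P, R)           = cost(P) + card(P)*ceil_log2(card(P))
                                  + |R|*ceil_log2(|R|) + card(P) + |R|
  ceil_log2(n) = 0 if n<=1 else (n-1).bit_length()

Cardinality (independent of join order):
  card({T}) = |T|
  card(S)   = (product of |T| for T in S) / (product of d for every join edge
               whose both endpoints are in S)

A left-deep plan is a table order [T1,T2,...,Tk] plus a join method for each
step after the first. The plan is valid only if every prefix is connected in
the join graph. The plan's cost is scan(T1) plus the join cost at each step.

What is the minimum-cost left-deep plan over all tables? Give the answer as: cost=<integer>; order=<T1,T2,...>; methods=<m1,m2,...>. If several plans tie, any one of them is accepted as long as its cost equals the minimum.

Selinger DP (subsets sized 1..n):
  {E}: scan cost=50, card=50
  {A}: scan cost=200, card=200
  {C}: scan cost=80, card=80
  {D}: scan cost=80, card=80
  {B}: scan cost=50, card=50
  {AE}: card=400; try (A,nl_idx)→850, (E,hash)→1000, (A,merge)→2200, (E,merge)→2350, (A,hash)→3300, (A,nl)→10050 …(+1); best=850 via (A,nl_idx)
  {DE}: card=50; try (E,hash)→760, (D,merge)→1040, (E,merge)→1070, (D,hash)→1220, (D,nl)→4050, (E,nl)→4080; best=760 via (E,hash)
  {AC}: card=1600; try (C,hash)→1520, (A,nl_idx)→2320, (A,merge)→2520, (C,merge)→2640, (A,hash)→3360, (A,nl)→16080 …(+1); best=1520 via (C,hash)
  {BD}: card=1000; try (B,hash)→760, (D,merge)→1040, (B,merge)→1070, (D,hash)→1220, (B,nl_idx)→1560, (D,nl)→4050 …(+1); best=760 via (B,hash)
  {ACE}: card=3200; try (C,hash)→2370, (E,hash)→3720, (C,merge)→5490, (E,merge)→21070, (C,nl)→32850, (E,nl)→81520; best=2370 via (C,hash)
  {ADE}: card=400; try (A,nl_idx)→1560, (D,hash)→2370, (A,merge)→2910, (A,hash)→4010, (D,merge)→5490, (A,nl)→10760 …(+1); best=1560 via (A,nl_idx)
  {BDE}: card=625; try (B,hash)→1410, (B,merge)→1460, (B,nl_idx)→1685, (E,hash)→2360, (B,nl)→3260, (E,merge)→12110 …(+1); best=1410 via (B,hash)
  {ACDE}: card=3200; try (C,hash)→3080, (C,merge)→6200, (D,hash)→6690, (C,nl)→33560, (D,merge)→44610, (D,nl)→258370; best=3080 via (C,hash)
  {ABDE}: card=5000; try (B,hash)→2560, (A,hash)→5235, (B,merge)→5910, (B,nl_idx)→8960, (A,merge)→10085, (A,nl_idx)→11410 …(+2); best=2560 via (B,hash)
  {ABCDE}: card=40000; try (B,hash)→6880, (C,hash)→8680, (B,merge)→45030, (B,nl_idx)→62280, (C,merge)→73200, (B,nl)→163080 …(+1); best=6880 via (B,hash)

cost=6880; order=D,E,A,C,B; methods=hash,nl_idx,hash,hash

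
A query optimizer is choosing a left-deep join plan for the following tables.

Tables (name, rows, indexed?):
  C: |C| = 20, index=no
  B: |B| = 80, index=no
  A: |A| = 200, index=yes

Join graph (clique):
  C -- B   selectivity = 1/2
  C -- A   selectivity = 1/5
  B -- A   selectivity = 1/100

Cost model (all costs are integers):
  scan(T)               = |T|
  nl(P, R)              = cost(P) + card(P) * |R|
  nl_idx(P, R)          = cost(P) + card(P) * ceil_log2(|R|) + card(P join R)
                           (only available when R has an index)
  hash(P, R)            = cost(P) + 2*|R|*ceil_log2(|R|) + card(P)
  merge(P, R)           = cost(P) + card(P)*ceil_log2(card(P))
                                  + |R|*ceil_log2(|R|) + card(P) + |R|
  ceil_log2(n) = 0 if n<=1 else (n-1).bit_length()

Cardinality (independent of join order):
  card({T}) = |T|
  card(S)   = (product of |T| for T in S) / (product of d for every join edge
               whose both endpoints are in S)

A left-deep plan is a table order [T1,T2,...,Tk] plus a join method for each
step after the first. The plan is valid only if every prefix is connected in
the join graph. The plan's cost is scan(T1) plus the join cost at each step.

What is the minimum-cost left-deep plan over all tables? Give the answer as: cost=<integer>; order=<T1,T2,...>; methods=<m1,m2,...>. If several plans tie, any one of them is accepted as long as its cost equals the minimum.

cost=1240; order=B,A,C; methods=nl_idx,hash

Selinger DP (subsets sized 1..n):
  {C}: scan cost=20, card=20
  {B}: scan cost=80, card=80
  {A}: scan cost=200, card=200
  {BC}: card=800; try (C,hash)→360, (B,merge)→780, (C,merge)→840, (B,hash)→1160, (B,nl)→1620, (C,nl)→1680; best=360 via (C,hash)
  {AC}: card=800; try (C,hash)→600, (A,nl_idx)→980, (A,merge)→1940, (C,merge)→2120, (A,hash)→3240, (A,nl)→4020 …(+1); best=600 via (C,hash)
  {AB}: card=160; try (A,nl_idx)→880, (B,hash)→1520, (A,merge)→2520, (B,merge)→2640, (A,hash)→3360, (A,nl)→16080 …(+1); best=880 via (A,nl_idx)
  {ABC}: card=320; try (C,hash)→1240, (C,merge)→2440, (B,hash)→2520, (C,nl)→4080, (A,hash)→4360, (A,nl_idx)→7080 …(+4); best=1240 via (C,hash)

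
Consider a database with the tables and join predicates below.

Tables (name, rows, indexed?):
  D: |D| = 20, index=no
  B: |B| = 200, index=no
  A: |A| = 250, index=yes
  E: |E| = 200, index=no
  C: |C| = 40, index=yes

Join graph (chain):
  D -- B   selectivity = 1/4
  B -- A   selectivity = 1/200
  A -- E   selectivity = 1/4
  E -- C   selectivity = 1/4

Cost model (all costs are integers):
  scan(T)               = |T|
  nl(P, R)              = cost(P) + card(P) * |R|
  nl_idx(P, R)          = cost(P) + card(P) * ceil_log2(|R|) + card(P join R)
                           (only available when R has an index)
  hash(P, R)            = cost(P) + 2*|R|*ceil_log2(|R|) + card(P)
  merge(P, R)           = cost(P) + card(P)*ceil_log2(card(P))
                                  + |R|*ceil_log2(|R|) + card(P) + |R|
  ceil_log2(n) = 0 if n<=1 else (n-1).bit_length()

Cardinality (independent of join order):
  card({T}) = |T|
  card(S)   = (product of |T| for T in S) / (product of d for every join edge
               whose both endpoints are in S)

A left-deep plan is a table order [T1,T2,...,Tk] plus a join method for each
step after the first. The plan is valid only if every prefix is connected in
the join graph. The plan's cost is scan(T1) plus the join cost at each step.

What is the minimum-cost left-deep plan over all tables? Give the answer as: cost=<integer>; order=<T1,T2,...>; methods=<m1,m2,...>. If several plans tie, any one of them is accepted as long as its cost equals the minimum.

Selinger DP (subsets sized 1..n):
  {D}: scan cost=20, card=20
  {B}: scan cost=200, card=200
  {A}: scan cost=250, card=250
  {E}: scan cost=200, card=200
  {C}: scan cost=40, card=40
  {BD}: card=1000; try (D,hash)→600, (B,merge)→1940, (D,merge)→2120, (B,hash)→3240, (B,nl)→4020, (D,nl)→4200; best=600 via (D,hash)
  {AB}: card=250; try (A,nl_idx)→2050, (B,hash)→3700, (A,merge)→4250, (B,merge)→4300, (A,hash)→4400, (A,nl)→50200 …(+1); best=2050 via (A,nl_idx)
  {AE}: card=12500; try (E,hash)→3700, (A,merge)→4250, (E,merge)→4300, (A,hash)→4400, (A,nl_idx)→14300, (A,nl)→50200 …(+1); best=3700 via (E,hash)
  {CE}: card=2000; try (C,hash)→880, (E,merge)→2120, (C,merge)→2280, (E,hash)→3280, (C,nl_idx)→3400, (E,nl)→8040 …(+1); best=880 via (C,hash)
  {ABD}: card=1250; try (D,hash)→2500, (D,merge)→4420, (A,hash)→5600, (D,nl)→7050, (A,nl_idx)→9850, (A,merge)→13850 …(+1); best=2500 via (D,hash)
  {ABE}: card=12500; try (E,hash)→5500, (E,merge)→6100, (B,hash)→19400, (E,nl)→52050, (B,merge)→193000, (B,nl)→2503700; best=5500 via (E,hash)
  {ACE}: card=125000; try (A,hash)→6880, (C,hash)→16680, (A,merge)→27130, (A,nl_idx)→141880, (C,merge)→191480, (C,nl_idx)→203700 …(+2); best=6880 via (A,hash)
  {ABDE}: card=62500; try (E,hash)→6950, (D,hash)→18200, (E,merge)→19300, (D,merge)→193120, (E,nl)→252500, (D,nl)→255500; best=6950 via (E,hash)
  {ABCE}: card=125000; try (C,hash)→18480, (B,hash)→135080, (C,merge)→193280, (C,nl_idx)→205500, (C,nl)→505500, (B,merge)→2258680 …(+1); best=18480 via (C,hash)
  {ABCDE}: card=625000; try (C,hash)→69930, (D,hash)→143680, (C,nl_idx)→1006950, (C,merge)→1069730, (D,merge)→2268600, (C,nl)→2506950 …(+1); best=69930 via (C,hash)

cost=69930; order=B,A,D,E,C; methods=nl_idx,hash,hash,hash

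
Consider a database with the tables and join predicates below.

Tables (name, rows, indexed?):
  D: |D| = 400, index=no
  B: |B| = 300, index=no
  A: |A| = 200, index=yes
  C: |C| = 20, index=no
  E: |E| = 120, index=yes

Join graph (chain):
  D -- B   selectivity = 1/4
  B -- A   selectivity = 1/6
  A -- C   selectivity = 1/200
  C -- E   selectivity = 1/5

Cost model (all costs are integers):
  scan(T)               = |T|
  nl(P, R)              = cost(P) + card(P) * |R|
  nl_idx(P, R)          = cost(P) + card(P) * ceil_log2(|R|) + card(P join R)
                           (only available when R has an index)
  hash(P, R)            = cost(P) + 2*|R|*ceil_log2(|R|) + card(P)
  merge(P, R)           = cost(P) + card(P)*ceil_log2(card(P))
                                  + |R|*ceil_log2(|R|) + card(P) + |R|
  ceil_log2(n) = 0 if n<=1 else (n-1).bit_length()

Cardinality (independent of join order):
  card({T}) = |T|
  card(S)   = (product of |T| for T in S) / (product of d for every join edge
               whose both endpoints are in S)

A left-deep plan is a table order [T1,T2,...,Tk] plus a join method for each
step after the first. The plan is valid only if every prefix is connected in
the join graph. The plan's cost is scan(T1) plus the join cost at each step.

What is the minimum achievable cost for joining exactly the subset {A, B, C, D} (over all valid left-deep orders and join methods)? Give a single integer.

Selinger DP over subsets of {A,B,C,D}:
  {D}: scan cost=400, card=400
  {B}: scan cost=300, card=300
  {A}: scan cost=200, card=200
  {C}: scan cost=20, card=20
  {BD}: card=30000; try (B,hash)→6200, (D,merge)→7300, (B,merge)→7400, (D,hash)→7800, (D,nl)→120300, (B,nl)→120400; best=6200 via (B,hash)
  {AB}: card=10000; try (A,hash)→3800, (B,merge)→5000, (A,merge)→5100, (B,hash)→5800, (A,nl_idx)→12700, (B,nl)→60200 …(+1); best=3800 via (A,hash)
  {AC}: card=20; try (A,nl_idx)→200, (C,hash)→600, (A,merge)→1940, (C,merge)→2120, (A,hash)→3240, (A,nl)→4020 …(+1); best=200 via (A,nl_idx)
  {ABD}: card=1000000; try (D,hash)→21000, (A,hash)→39400, (D,merge)→157800, (A,merge)→488000, (A,nl_idx)→1246200, (D,nl)→4003800 …(+1); best=21000 via (D,hash)
  {ABC}: card=1000; try (B,merge)→3320, (B,hash)→5620, (B,nl)→6200, (C,hash)→14000, (C,merge)→153920, (C,nl)→203800; best=3320 via (B,merge)
  {ABCD}: card=100000; try (D,hash)→11520, (D,merge)→18320, (D,nl)→403320, (C,hash)→1021200, (C,nl)→20021000, (C,merge)→21021120; best=11520 via (D,hash)

11520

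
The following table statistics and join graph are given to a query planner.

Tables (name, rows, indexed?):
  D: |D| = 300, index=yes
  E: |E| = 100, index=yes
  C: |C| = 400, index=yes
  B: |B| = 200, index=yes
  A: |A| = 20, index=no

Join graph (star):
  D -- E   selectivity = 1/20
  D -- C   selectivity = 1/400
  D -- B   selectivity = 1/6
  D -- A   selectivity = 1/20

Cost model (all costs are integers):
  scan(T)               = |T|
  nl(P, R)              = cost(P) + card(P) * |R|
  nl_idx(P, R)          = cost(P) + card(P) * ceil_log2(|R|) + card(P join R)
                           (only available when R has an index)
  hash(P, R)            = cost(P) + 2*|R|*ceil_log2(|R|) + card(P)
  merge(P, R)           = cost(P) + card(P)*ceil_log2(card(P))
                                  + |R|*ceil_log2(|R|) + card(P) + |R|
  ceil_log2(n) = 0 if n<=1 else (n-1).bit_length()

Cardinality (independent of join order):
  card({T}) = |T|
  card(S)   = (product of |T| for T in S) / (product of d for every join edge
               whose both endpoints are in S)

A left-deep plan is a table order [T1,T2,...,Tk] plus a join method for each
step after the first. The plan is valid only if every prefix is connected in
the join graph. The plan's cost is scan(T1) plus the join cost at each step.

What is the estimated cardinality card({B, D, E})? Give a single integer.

Tables in S: B(200), D(300), E(100)
Edges inside S: D-E(d=20), D-B(d=6)
numerator = 200 * 300 * 100 = 6000000
denominator = 20 * 6 = 120
card(S) = 6000000 / 120 = 50000

50000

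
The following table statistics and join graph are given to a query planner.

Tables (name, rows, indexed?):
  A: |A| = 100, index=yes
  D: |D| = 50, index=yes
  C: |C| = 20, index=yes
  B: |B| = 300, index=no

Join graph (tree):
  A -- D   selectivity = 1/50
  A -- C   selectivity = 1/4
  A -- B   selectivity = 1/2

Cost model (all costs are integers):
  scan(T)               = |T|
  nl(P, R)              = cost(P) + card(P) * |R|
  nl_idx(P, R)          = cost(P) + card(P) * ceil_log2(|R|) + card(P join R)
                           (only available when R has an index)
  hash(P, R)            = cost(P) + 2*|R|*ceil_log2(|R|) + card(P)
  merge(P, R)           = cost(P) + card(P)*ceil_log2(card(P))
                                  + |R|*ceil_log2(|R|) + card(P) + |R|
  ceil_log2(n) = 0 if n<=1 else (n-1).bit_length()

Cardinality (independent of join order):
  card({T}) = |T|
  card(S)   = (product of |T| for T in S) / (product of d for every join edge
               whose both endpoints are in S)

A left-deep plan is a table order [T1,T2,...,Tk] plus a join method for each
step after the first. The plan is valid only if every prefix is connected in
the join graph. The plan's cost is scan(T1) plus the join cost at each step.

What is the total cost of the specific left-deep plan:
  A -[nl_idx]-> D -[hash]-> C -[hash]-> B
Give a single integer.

7000

step 1: scan A: cost=100, card=100
step 2: join D via nl_idx
    card(P join D) = 100*50/(50) = 100
    cost = 100 + 100*6 + 100 = 800
step 3: join C via hash
    card(P join C) = 100*20/(4) = 500
    cost = 800 + 2*20*5 + 100 = 1100
step 4: join B via hash
    card(P join B) = 500*300/(2) = 75000
    cost = 1100 + 2*300*9 + 500 = 7000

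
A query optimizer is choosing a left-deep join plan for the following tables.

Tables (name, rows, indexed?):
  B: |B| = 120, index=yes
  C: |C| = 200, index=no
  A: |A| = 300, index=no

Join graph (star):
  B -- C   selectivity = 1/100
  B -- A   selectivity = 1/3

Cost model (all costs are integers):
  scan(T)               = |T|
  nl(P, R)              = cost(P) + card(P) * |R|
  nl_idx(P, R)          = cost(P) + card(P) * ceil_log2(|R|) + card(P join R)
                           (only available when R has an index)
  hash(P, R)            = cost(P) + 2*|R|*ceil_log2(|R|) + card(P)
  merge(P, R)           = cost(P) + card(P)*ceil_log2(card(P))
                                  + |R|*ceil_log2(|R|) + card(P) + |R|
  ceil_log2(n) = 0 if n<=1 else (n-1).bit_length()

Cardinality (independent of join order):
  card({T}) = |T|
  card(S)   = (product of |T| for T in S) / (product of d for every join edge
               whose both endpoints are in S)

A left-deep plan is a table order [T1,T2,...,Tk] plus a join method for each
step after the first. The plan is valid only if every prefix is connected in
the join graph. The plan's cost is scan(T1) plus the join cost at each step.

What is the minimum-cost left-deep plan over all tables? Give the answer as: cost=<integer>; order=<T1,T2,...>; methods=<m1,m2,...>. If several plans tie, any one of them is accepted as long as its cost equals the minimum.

cost=7000; order=C,B,A; methods=nl_idx,merge

Selinger DP (subsets sized 1..n):
  {B}: scan cost=120, card=120
  {C}: scan cost=200, card=200
  {A}: scan cost=300, card=300
  {BC}: card=240; try (B,nl_idx)→1840, (B,hash)→2080, (C,merge)→2880, (B,merge)→2960, (C,hash)→3440, (C,nl)→24120 …(+1); best=1840 via (B,nl_idx)
  {AB}: card=12000; try (B,hash)→2280, (A,merge)→4080, (B,merge)→4260, (A,hash)→5640, (B,nl_idx)→14400, (A,nl)→36120 …(+1); best=2280 via (B,hash)
  {ABC}: card=24000; try (A,merge)→7000, (A,hash)→7480, (C,hash)→17480, (A,nl)→73840, (C,merge)→184080, (C,nl)→2402280; best=7000 via (A,merge)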